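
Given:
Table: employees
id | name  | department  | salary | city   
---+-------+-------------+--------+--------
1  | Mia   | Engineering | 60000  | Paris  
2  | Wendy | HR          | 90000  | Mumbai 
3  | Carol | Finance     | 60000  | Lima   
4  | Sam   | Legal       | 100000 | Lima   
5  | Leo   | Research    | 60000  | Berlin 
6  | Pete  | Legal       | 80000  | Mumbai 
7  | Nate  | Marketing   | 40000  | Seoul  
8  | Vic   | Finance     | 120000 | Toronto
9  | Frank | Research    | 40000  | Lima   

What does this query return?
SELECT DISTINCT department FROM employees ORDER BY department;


All 'department' values (row order): Engineering, HR, Finance, Legal, Research, Legal, Marketing, Finance, Research
Removing duplicates leaves 6 unique value(s).

6 values:
Engineering
Finance
HR
Legal
Marketing
Research


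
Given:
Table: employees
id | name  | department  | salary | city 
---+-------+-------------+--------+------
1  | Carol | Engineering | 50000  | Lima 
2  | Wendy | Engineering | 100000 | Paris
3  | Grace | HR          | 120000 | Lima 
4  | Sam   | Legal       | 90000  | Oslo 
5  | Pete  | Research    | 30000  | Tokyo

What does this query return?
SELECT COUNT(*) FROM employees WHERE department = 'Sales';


Counting rows where department = 'Sales'


0


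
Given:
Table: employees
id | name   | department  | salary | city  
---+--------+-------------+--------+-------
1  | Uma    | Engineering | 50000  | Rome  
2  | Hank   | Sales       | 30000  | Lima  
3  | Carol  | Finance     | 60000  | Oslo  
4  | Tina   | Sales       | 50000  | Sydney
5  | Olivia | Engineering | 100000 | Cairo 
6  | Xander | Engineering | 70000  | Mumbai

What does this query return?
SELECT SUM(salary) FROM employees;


SUM(salary) = 50000 + 30000 + 60000 + 50000 + 100000 + 70000 = 360000

360000


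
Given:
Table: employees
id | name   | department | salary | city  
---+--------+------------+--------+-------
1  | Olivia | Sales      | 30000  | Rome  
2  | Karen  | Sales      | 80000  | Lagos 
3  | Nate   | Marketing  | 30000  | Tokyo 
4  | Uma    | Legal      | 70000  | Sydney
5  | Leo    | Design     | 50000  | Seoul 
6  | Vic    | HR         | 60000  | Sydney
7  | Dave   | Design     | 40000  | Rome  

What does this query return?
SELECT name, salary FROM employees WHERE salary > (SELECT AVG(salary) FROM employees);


Subquery: AVG(salary) = 51428.57
Filtering: salary > 51428.57
  Karen (80000) -> MATCH
  Uma (70000) -> MATCH
  Vic (60000) -> MATCH


3 rows:
Karen, 80000
Uma, 70000
Vic, 60000


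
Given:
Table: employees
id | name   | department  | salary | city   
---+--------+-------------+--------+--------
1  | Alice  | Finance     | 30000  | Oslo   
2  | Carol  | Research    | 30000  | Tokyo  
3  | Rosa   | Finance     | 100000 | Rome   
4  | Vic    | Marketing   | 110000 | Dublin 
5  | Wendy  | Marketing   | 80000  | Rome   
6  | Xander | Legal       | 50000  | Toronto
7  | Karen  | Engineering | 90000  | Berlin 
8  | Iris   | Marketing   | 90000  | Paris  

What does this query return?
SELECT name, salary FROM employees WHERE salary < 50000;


Filtering: salary < 50000
Matching: 2 rows

2 rows:
Alice, 30000
Carol, 30000


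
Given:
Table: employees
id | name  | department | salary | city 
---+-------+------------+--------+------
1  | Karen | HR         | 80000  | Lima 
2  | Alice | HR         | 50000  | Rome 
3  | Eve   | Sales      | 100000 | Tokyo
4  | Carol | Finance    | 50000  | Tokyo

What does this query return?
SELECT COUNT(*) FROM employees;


COUNT(*) counts all rows

4


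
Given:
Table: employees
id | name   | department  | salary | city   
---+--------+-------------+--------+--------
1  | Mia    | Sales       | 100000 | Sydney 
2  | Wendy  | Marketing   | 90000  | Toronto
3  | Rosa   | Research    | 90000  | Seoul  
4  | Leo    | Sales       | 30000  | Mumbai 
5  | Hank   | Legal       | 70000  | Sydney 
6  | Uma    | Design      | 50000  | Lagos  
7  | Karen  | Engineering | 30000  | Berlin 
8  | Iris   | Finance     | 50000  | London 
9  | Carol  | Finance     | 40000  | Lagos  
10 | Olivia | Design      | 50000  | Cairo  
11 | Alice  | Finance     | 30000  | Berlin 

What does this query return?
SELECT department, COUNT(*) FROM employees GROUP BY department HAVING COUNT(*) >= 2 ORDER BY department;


Groups with count >= 2:
  Design: 2 -> PASS
  Finance: 3 -> PASS
  Sales: 2 -> PASS
  Engineering: 1 -> filtered out
  Legal: 1 -> filtered out
  Marketing: 1 -> filtered out
  Research: 1 -> filtered out


3 groups:
Design, 2
Finance, 3
Sales, 2


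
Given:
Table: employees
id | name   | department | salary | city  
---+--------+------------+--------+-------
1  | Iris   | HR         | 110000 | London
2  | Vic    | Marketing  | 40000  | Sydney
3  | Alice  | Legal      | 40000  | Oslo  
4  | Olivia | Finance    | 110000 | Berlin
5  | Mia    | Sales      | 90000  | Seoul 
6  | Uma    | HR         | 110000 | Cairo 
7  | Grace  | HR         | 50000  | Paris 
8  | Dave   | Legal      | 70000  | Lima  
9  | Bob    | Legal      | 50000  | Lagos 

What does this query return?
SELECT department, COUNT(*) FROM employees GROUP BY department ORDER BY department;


Assigning each row to its department group:
  Iris -> HR
  Vic -> Marketing
  Alice -> Legal
  Olivia -> Finance
  Mia -> Sales
  Uma -> HR
  Grace -> HR
  Dave -> Legal
  Bob -> Legal


5 groups:
Finance, 1
HR, 3
Legal, 3
Marketing, 1
Sales, 1


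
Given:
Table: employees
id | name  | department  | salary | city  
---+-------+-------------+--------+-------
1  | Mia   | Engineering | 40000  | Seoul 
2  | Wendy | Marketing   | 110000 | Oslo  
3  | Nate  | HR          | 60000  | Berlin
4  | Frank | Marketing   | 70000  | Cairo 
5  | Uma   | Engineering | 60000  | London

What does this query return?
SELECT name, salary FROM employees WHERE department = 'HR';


Filtering: department = 'HR'
Matching rows: 1

1 rows:
Nate, 60000


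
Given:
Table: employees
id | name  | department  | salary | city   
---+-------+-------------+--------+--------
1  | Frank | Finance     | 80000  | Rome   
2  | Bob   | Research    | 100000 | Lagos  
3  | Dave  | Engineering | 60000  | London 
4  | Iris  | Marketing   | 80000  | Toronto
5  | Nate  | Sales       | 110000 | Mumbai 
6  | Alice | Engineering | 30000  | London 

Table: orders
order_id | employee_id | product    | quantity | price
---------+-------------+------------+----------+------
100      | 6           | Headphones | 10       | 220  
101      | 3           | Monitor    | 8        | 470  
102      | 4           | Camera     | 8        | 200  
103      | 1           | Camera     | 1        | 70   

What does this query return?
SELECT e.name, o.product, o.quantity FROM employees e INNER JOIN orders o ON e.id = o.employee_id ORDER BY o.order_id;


Joining employees.id = orders.employee_id:
  employee Alice (id=6) -> order Headphones
  employee Dave (id=3) -> order Monitor
  employee Iris (id=4) -> order Camera
  employee Frank (id=1) -> order Camera


4 rows:
Alice, Headphones, 10
Dave, Monitor, 8
Iris, Camera, 8
Frank, Camera, 1


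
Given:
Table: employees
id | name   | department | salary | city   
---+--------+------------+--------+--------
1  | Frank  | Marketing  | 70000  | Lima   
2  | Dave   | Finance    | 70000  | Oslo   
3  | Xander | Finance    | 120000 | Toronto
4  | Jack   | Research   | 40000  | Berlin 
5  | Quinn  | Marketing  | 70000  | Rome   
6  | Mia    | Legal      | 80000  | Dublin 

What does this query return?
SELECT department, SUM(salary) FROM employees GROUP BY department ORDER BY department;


Summing salary within each department:
  Finance: 70000 + 120000 = 190000
  Legal: 80000 = 80000
  Marketing: 70000 + 70000 = 140000
  Research: 40000 = 40000


4 groups:
Finance, 190000
Legal, 80000
Marketing, 140000
Research, 40000


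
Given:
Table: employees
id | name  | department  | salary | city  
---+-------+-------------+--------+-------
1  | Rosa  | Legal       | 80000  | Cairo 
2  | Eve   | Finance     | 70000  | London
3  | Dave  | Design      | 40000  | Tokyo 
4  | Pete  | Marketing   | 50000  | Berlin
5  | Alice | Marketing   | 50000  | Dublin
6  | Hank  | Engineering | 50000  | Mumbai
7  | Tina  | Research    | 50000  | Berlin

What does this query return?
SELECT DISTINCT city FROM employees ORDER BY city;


All 'city' values (row order): Cairo, London, Tokyo, Berlin, Dublin, Mumbai, Berlin
Removing duplicates leaves 6 unique value(s).

6 values:
Berlin
Cairo
Dublin
London
Mumbai
Tokyo


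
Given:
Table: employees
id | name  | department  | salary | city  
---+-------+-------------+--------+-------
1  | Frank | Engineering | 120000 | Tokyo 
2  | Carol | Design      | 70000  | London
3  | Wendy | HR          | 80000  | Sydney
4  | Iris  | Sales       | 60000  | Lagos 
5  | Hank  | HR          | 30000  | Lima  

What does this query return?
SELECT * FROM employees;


SELECT * returns all 5 rows with all columns

5 rows:
1, Frank, Engineering, 120000, Tokyo
2, Carol, Design, 70000, London
3, Wendy, HR, 80000, Sydney
4, Iris, Sales, 60000, Lagos
5, Hank, HR, 30000, Lima


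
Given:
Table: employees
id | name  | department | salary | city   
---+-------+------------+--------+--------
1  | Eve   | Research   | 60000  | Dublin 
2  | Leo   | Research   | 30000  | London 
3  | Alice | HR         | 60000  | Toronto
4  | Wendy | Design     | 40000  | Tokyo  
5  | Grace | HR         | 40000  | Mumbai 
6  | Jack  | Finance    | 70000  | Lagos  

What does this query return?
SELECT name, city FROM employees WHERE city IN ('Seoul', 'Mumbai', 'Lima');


Filtering: city IN ('Seoul', 'Mumbai', 'Lima')
Matching: 1 rows

1 rows:
Grace, Mumbai


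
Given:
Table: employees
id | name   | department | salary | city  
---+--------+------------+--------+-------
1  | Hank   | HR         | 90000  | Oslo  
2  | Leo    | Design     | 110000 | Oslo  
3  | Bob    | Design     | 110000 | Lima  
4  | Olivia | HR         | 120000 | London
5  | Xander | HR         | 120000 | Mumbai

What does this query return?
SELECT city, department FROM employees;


Projecting columns: city, department

5 rows:
Oslo, HR
Oslo, Design
Lima, Design
London, HR
Mumbai, HR


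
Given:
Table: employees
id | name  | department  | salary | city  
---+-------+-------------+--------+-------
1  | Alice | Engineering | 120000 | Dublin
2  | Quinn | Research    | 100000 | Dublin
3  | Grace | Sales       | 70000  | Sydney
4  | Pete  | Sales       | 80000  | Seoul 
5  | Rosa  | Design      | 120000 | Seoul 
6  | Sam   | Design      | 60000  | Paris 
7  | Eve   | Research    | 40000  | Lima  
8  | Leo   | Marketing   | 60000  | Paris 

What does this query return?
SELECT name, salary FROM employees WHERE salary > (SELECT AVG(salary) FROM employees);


Subquery: AVG(salary) = 81250.0
Filtering: salary > 81250.0
  Alice (120000) -> MATCH
  Quinn (100000) -> MATCH
  Rosa (120000) -> MATCH


3 rows:
Alice, 120000
Quinn, 100000
Rosa, 120000


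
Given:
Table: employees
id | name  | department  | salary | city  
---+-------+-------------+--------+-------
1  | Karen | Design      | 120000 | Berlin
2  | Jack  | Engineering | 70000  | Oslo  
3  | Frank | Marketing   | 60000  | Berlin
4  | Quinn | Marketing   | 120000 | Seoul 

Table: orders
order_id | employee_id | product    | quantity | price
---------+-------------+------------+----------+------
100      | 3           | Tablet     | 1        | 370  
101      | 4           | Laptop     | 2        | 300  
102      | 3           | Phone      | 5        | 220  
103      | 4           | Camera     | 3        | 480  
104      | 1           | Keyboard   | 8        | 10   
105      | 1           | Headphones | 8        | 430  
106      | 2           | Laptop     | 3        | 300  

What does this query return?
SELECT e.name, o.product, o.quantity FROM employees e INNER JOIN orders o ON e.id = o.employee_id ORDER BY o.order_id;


Joining employees.id = orders.employee_id:
  employee Frank (id=3) -> order Tablet
  employee Quinn (id=4) -> order Laptop
  employee Frank (id=3) -> order Phone
  employee Quinn (id=4) -> order Camera
  employee Karen (id=1) -> order Keyboard
  employee Karen (id=1) -> order Headphones
  employee Jack (id=2) -> order Laptop


7 rows:
Frank, Tablet, 1
Quinn, Laptop, 2
Frank, Phone, 5
Quinn, Camera, 3
Karen, Keyboard, 8
Karen, Headphones, 8
Jack, Laptop, 3


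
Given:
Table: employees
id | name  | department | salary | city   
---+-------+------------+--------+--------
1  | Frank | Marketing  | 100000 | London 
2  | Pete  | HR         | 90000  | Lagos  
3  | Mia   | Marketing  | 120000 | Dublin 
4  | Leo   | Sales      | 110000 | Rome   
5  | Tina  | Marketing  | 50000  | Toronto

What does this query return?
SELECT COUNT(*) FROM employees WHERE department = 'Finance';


Counting rows where department = 'Finance'


0


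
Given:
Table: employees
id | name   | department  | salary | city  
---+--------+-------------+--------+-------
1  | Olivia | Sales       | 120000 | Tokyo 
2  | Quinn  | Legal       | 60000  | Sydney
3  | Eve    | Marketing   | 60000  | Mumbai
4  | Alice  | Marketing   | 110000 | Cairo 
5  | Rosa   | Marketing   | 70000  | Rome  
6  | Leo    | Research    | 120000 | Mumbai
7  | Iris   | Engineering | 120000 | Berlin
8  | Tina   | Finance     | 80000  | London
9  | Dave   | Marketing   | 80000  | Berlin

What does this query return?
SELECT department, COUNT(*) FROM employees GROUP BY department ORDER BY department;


Assigning each row to its department group:
  Olivia -> Sales
  Quinn -> Legal
  Eve -> Marketing
  Alice -> Marketing
  Rosa -> Marketing
  Leo -> Research
  Iris -> Engineering
  Tina -> Finance
  Dave -> Marketing


6 groups:
Engineering, 1
Finance, 1
Legal, 1
Marketing, 4
Research, 1
Sales, 1


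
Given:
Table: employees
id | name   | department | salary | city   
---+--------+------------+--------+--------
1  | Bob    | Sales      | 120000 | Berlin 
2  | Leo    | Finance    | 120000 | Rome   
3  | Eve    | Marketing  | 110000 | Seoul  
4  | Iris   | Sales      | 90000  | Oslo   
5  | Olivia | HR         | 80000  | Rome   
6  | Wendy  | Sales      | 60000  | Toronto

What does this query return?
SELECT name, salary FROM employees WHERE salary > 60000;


Filtering: salary > 60000
Matching: 5 rows

5 rows:
Bob, 120000
Leo, 120000
Eve, 110000
Iris, 90000
Olivia, 80000


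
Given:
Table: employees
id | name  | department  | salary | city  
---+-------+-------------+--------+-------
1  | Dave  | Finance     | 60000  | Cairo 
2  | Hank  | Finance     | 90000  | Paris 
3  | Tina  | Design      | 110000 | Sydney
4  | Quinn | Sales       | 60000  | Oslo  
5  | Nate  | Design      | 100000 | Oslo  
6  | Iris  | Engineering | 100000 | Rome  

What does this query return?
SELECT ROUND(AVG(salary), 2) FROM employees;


SUM(salary) = 520000
COUNT = 6
ROUND(AVG, 2) = ROUND(520000 / 6, 2) = 86666.67

86666.67


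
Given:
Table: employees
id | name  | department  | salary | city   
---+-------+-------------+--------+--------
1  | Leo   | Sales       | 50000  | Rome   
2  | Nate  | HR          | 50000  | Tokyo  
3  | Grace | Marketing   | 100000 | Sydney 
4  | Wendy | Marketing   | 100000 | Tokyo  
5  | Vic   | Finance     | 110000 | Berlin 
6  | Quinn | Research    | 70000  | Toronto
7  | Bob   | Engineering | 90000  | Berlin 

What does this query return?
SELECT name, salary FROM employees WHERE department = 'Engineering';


Filtering: department = 'Engineering'
Matching rows: 1

1 rows:
Bob, 90000


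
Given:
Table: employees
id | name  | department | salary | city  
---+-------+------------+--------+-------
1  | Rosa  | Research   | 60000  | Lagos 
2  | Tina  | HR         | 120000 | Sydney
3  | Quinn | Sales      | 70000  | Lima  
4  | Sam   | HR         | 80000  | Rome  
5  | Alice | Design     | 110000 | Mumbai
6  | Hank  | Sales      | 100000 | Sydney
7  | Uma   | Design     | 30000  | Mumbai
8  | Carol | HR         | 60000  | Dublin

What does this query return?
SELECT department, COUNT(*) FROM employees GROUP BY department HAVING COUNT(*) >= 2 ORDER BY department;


Groups with count >= 2:
  Design: 2 -> PASS
  HR: 3 -> PASS
  Sales: 2 -> PASS
  Research: 1 -> filtered out


3 groups:
Design, 2
HR, 3
Sales, 2


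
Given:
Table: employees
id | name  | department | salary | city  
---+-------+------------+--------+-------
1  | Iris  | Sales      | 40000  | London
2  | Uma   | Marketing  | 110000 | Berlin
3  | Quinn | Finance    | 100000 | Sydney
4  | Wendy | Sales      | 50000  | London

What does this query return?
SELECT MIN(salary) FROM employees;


Salaries: 40000, 110000, 100000, 50000
MIN = 40000

40000


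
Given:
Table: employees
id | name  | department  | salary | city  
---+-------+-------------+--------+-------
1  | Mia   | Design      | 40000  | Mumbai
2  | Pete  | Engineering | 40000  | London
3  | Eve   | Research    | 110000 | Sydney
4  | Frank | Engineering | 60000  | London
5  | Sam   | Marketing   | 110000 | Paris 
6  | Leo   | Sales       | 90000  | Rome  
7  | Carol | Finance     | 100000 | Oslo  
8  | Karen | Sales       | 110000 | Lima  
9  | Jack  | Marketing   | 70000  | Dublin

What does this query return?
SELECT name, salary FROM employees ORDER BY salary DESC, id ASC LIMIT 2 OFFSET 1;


Sort by salary DESC (id ASC tiebreak), then skip 1 and take 2
Rows 2 through 3

2 rows:
Sam, 110000
Karen, 110000


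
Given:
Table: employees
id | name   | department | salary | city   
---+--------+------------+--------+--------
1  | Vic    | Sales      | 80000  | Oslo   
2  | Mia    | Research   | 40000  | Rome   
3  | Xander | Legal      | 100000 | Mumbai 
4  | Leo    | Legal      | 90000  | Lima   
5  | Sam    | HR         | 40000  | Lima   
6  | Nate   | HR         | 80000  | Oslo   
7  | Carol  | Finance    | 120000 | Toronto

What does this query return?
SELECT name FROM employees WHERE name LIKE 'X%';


LIKE 'X%' matches names starting with 'X'
Matching: 1

1 rows:
Xander


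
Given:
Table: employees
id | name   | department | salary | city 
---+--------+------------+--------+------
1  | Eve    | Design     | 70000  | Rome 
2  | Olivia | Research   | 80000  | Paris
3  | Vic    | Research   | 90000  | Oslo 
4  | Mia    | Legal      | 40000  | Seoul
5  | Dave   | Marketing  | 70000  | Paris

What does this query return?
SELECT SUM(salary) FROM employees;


SUM(salary) = 70000 + 80000 + 90000 + 40000 + 70000 = 350000

350000


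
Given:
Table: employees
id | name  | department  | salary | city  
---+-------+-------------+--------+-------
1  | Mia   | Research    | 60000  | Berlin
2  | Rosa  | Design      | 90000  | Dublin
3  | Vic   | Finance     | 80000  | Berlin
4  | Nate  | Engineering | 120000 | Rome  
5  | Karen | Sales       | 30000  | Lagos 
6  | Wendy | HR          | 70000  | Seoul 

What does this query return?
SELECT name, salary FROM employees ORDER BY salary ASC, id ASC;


Sorting by salary ASC, then id ASC for ties

6 rows:
Karen, 30000
Mia, 60000
Wendy, 70000
Vic, 80000
Rosa, 90000
Nate, 120000


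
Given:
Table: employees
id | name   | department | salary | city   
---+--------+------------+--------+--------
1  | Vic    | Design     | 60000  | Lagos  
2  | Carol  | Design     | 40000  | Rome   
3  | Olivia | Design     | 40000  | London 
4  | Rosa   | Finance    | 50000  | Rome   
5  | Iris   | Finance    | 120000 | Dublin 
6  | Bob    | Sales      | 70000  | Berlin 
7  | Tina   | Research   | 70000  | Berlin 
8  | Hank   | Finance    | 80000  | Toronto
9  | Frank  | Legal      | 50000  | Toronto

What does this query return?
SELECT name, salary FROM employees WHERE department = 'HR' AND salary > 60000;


Filtering: department = 'HR' AND salary > 60000
Matching: 0 rows

Empty result set (0 rows)


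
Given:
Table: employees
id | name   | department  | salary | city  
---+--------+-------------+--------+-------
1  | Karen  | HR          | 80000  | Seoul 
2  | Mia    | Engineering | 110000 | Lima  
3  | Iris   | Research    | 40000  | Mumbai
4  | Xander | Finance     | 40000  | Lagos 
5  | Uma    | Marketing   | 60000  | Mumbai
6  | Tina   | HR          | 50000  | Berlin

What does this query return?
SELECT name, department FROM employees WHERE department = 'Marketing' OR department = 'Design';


Filtering: department = 'Marketing' OR 'Design'
Matching: 1 rows

1 rows:
Uma, Marketing


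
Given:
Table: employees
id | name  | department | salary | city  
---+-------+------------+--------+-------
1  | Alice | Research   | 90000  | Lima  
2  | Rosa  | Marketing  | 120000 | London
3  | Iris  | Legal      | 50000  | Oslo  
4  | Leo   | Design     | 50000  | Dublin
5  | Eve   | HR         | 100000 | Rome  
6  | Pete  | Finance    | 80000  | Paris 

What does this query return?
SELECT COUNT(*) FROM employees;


COUNT(*) counts all rows

6


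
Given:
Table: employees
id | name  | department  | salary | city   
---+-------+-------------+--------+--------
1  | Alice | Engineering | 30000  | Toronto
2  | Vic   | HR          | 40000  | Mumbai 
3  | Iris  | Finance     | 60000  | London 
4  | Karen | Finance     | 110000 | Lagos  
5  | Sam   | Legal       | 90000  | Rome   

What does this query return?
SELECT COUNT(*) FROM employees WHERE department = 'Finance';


Counting rows where department = 'Finance'
  Iris -> MATCH
  Karen -> MATCH


2


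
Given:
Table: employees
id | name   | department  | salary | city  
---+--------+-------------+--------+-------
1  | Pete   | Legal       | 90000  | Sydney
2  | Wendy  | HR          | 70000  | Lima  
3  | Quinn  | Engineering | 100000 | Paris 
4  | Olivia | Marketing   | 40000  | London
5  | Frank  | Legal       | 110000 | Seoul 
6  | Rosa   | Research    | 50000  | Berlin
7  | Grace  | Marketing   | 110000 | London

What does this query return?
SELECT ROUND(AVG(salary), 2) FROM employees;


SUM(salary) = 570000
COUNT = 7
ROUND(AVG, 2) = ROUND(570000 / 7, 2) = 81428.57

81428.57


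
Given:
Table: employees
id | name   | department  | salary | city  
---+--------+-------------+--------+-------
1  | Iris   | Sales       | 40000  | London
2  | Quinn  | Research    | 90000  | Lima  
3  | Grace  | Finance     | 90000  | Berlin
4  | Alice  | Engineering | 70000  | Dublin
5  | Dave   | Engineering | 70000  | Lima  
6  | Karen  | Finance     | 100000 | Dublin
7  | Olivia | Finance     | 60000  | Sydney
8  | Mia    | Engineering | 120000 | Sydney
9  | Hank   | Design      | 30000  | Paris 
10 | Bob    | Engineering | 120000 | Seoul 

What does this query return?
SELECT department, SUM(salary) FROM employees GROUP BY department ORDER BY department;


Summing salary within each department:
  Design: 30000 = 30000
  Engineering: 70000 + 70000 + 120000 + 120000 = 380000
  Finance: 90000 + 100000 + 60000 = 250000
  Research: 90000 = 90000
  Sales: 40000 = 40000


5 groups:
Design, 30000
Engineering, 380000
Finance, 250000
Research, 90000
Sales, 40000


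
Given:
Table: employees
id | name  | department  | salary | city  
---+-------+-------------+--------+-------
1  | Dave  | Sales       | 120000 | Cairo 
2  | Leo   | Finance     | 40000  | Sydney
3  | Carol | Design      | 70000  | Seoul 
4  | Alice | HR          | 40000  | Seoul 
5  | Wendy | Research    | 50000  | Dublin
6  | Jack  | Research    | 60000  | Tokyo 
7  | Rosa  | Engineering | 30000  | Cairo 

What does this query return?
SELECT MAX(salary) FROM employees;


Salaries: 120000, 40000, 70000, 40000, 50000, 60000, 30000
MAX = 120000

120000


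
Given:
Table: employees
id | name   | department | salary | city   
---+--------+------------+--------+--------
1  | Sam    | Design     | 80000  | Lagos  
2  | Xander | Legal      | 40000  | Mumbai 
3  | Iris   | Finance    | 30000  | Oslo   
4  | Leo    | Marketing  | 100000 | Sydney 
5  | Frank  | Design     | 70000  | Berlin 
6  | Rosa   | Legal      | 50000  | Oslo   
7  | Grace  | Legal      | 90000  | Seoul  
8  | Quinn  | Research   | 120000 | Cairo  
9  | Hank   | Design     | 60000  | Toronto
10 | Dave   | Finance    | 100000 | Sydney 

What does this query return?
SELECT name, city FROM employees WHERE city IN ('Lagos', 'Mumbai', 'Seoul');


Filtering: city IN ('Lagos', 'Mumbai', 'Seoul')
Matching: 3 rows

3 rows:
Sam, Lagos
Xander, Mumbai
Grace, Seoul


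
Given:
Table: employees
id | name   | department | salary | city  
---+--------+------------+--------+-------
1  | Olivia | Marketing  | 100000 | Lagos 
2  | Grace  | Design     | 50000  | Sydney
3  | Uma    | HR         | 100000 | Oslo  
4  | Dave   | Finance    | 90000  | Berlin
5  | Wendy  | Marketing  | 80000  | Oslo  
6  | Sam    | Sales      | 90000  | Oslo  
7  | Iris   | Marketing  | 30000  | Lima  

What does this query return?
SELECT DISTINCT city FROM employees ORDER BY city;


All 'city' values (row order): Lagos, Sydney, Oslo, Berlin, Oslo, Oslo, Lima
Removing duplicates leaves 5 unique value(s).

5 values:
Berlin
Lagos
Lima
Oslo
Sydney


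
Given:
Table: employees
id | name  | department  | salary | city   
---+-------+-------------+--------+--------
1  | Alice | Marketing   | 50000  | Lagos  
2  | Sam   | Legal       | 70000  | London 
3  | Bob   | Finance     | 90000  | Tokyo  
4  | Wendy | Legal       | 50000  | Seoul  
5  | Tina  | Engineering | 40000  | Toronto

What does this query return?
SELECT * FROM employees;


SELECT * returns all 5 rows with all columns

5 rows:
1, Alice, Marketing, 50000, Lagos
2, Sam, Legal, 70000, London
3, Bob, Finance, 90000, Tokyo
4, Wendy, Legal, 50000, Seoul
5, Tina, Engineering, 40000, Toronto


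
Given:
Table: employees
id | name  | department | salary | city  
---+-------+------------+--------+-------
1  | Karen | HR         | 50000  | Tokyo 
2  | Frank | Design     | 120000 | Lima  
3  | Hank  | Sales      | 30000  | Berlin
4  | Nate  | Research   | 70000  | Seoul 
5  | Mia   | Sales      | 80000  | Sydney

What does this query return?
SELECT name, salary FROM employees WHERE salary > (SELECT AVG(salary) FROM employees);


Subquery: AVG(salary) = 70000.0
Filtering: salary > 70000.0
  Frank (120000) -> MATCH
  Mia (80000) -> MATCH


2 rows:
Frank, 120000
Mia, 80000


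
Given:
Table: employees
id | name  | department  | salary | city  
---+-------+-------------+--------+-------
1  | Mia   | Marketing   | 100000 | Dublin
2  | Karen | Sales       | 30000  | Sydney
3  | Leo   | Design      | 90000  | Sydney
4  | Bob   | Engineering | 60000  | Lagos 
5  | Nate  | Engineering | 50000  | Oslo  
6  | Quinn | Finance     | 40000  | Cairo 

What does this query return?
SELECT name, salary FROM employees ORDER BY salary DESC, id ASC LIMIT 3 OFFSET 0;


Sort by salary DESC (id ASC tiebreak), then skip 0 and take 3
Rows 1 through 3

3 rows:
Mia, 100000
Leo, 90000
Bob, 60000


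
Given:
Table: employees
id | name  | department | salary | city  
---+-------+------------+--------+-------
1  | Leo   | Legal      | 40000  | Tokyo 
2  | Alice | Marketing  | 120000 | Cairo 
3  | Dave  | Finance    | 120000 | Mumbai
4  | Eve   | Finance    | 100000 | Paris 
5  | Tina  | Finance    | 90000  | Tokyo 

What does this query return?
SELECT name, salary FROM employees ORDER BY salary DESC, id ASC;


Sorting by salary DESC, then id ASC for ties

5 rows:
Alice, 120000
Dave, 120000
Eve, 100000
Tina, 90000
Leo, 40000


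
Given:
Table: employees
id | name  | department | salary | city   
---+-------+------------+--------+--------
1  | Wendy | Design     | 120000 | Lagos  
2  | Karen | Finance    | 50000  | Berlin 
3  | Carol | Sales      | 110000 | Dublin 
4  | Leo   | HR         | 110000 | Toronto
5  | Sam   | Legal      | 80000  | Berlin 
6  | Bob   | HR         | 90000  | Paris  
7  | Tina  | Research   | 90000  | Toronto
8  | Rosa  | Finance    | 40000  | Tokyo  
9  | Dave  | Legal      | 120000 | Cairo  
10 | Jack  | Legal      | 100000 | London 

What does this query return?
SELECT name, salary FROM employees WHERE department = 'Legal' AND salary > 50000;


Filtering: department = 'Legal' AND salary > 50000
Matching: 3 rows

3 rows:
Sam, 80000
Dave, 120000
Jack, 100000


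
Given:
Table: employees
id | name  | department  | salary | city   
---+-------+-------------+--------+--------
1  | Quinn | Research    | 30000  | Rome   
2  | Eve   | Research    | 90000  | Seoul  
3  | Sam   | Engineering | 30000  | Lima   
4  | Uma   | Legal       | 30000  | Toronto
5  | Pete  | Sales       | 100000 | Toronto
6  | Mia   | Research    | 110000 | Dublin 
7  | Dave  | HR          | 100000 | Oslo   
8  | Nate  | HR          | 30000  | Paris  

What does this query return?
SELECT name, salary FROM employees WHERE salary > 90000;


Filtering: salary > 90000
Matching: 3 rows

3 rows:
Pete, 100000
Mia, 110000
Dave, 100000


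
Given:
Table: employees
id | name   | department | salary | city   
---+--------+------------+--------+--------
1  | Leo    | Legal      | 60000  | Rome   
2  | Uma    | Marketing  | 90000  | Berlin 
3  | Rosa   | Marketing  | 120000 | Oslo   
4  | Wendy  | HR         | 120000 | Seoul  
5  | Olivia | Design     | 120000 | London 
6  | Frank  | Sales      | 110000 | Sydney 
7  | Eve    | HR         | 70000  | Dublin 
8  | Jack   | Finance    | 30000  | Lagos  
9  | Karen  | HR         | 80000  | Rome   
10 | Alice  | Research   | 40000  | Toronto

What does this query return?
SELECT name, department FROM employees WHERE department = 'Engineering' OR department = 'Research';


Filtering: department = 'Engineering' OR 'Research'
Matching: 1 rows

1 rows:
Alice, Research


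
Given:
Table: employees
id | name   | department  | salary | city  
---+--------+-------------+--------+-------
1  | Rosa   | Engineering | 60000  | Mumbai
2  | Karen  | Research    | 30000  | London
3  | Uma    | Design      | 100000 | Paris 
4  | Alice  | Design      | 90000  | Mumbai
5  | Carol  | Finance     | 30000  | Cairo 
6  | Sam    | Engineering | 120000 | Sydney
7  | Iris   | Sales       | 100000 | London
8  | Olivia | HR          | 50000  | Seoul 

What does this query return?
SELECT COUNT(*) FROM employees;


COUNT(*) counts all rows

8


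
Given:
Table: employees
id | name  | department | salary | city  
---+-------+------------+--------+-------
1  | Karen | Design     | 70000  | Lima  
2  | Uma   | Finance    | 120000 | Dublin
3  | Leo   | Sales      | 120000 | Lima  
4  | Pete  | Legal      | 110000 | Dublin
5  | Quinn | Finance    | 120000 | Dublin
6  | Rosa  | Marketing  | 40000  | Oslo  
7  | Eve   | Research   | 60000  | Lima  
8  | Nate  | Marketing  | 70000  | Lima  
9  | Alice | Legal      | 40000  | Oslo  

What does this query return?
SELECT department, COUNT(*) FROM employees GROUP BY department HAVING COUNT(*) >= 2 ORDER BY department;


Groups with count >= 2:
  Finance: 2 -> PASS
  Legal: 2 -> PASS
  Marketing: 2 -> PASS
  Design: 1 -> filtered out
  Research: 1 -> filtered out
  Sales: 1 -> filtered out


3 groups:
Finance, 2
Legal, 2
Marketing, 2


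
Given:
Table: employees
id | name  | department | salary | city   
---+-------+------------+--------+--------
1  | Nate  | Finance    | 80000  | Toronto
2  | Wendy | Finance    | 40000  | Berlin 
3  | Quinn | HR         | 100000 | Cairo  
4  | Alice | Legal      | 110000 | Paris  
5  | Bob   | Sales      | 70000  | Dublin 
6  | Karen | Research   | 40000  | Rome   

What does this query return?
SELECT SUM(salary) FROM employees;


SUM(salary) = 80000 + 40000 + 100000 + 110000 + 70000 + 40000 = 440000

440000


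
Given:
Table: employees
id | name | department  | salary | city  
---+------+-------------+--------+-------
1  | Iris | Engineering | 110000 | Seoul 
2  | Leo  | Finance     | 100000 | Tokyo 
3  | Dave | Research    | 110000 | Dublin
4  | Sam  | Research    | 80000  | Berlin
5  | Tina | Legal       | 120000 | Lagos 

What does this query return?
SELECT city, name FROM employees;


Projecting columns: city, name

5 rows:
Seoul, Iris
Tokyo, Leo
Dublin, Dave
Berlin, Sam
Lagos, Tina


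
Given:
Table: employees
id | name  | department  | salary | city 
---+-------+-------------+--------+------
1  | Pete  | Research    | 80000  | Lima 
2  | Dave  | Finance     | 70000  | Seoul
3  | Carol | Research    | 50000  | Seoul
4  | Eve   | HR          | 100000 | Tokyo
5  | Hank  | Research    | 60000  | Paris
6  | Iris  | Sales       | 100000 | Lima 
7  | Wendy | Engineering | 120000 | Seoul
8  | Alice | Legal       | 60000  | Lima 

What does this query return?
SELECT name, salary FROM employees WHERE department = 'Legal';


Filtering: department = 'Legal'
Matching rows: 1

1 rows:
Alice, 60000


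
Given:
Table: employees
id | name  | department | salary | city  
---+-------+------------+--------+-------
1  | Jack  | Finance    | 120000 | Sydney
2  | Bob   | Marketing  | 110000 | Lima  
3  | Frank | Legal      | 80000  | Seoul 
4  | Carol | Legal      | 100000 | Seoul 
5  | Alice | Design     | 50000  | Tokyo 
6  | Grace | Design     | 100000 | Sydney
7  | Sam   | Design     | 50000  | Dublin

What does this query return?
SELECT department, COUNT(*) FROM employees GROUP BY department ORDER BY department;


Assigning each row to its department group:
  Jack -> Finance
  Bob -> Marketing
  Frank -> Legal
  Carol -> Legal
  Alice -> Design
  Grace -> Design
  Sam -> Design


4 groups:
Design, 3
Finance, 1
Legal, 2
Marketing, 1


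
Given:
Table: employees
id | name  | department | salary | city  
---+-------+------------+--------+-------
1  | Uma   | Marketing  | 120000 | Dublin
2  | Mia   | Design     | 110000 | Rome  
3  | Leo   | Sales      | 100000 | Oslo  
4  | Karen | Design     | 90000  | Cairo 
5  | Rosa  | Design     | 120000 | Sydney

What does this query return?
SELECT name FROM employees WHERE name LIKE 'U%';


LIKE 'U%' matches names starting with 'U'
Matching: 1

1 rows:
Uma


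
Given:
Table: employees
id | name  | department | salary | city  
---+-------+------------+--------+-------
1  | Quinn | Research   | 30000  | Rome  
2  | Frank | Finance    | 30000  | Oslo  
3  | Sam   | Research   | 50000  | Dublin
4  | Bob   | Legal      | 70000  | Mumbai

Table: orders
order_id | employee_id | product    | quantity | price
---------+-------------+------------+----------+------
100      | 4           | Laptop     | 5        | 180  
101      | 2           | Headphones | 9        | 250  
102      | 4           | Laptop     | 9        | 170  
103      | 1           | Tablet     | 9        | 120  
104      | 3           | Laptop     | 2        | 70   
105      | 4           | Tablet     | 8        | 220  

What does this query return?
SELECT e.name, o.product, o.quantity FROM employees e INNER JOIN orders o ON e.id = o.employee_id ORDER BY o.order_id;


Joining employees.id = orders.employee_id:
  employee Bob (id=4) -> order Laptop
  employee Frank (id=2) -> order Headphones
  employee Bob (id=4) -> order Laptop
  employee Quinn (id=1) -> order Tablet
  employee Sam (id=3) -> order Laptop
  employee Bob (id=4) -> order Tablet


6 rows:
Bob, Laptop, 5
Frank, Headphones, 9
Bob, Laptop, 9
Quinn, Tablet, 9
Sam, Laptop, 2
Bob, Tablet, 8


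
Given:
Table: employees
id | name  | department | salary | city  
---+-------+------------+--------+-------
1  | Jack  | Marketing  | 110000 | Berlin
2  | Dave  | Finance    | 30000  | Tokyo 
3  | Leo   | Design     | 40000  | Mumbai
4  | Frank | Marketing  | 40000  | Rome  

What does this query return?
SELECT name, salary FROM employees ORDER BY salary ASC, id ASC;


Sorting by salary ASC, then id ASC for ties

4 rows:
Dave, 30000
Leo, 40000
Frank, 40000
Jack, 110000


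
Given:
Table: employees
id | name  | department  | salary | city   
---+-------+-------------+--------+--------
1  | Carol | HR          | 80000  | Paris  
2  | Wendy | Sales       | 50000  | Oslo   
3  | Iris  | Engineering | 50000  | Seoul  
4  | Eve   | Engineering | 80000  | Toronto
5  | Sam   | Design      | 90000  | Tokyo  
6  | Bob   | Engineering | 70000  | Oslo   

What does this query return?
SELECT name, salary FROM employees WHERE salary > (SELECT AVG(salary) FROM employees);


Subquery: AVG(salary) = 70000.0
Filtering: salary > 70000.0
  Carol (80000) -> MATCH
  Eve (80000) -> MATCH
  Sam (90000) -> MATCH


3 rows:
Carol, 80000
Eve, 80000
Sam, 90000


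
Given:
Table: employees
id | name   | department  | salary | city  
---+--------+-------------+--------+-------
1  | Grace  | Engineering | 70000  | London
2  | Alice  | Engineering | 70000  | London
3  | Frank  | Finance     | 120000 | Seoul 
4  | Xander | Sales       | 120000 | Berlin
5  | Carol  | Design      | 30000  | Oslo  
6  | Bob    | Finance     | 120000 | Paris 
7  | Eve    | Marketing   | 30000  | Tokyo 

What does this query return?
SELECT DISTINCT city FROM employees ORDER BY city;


All 'city' values (row order): London, London, Seoul, Berlin, Oslo, Paris, Tokyo
Removing duplicates leaves 6 unique value(s).

6 values:
Berlin
London
Oslo
Paris
Seoul
Tokyo


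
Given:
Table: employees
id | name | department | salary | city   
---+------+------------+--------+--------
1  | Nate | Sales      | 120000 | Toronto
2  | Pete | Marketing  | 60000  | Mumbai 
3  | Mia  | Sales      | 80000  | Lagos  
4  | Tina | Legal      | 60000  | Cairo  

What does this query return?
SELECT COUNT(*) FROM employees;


COUNT(*) counts all rows

4


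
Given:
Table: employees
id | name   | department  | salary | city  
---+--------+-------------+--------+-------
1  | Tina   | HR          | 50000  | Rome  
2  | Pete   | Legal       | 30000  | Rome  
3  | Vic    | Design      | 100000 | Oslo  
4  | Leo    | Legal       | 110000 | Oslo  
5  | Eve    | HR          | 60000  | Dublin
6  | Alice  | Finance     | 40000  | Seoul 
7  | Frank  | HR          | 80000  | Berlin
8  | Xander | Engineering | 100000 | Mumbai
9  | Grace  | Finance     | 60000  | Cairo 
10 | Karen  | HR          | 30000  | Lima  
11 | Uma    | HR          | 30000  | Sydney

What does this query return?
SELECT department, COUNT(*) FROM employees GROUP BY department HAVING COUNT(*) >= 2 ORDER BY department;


Groups with count >= 2:
  Finance: 2 -> PASS
  HR: 5 -> PASS
  Legal: 2 -> PASS
  Design: 1 -> filtered out
  Engineering: 1 -> filtered out


3 groups:
Finance, 2
HR, 5
Legal, 2


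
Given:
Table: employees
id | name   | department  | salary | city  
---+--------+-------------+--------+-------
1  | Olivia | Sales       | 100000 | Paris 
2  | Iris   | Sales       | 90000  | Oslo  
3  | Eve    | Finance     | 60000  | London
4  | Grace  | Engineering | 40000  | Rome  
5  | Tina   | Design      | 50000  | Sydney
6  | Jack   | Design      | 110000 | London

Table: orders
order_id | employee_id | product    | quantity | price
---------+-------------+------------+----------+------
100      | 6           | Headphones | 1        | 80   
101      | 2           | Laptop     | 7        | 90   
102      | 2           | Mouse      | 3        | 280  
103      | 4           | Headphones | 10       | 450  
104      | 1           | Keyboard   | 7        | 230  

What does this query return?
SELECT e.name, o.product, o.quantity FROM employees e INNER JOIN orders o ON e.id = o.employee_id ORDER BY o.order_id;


Joining employees.id = orders.employee_id:
  employee Jack (id=6) -> order Headphones
  employee Iris (id=2) -> order Laptop
  employee Iris (id=2) -> order Mouse
  employee Grace (id=4) -> order Headphones
  employee Olivia (id=1) -> order Keyboard


5 rows:
Jack, Headphones, 1
Iris, Laptop, 7
Iris, Mouse, 3
Grace, Headphones, 10
Olivia, Keyboard, 7


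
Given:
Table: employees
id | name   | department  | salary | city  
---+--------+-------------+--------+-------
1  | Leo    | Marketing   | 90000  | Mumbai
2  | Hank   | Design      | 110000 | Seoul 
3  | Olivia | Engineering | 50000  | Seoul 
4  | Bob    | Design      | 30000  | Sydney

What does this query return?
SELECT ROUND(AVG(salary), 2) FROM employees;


SUM(salary) = 280000
COUNT = 4
ROUND(AVG, 2) = ROUND(280000 / 4, 2) = 70000.0

70000.0


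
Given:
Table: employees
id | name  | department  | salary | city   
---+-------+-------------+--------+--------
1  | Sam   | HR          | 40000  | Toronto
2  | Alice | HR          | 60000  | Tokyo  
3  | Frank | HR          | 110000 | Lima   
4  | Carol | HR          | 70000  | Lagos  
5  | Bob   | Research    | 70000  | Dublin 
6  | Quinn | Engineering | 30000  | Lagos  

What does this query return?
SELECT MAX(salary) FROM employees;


Salaries: 40000, 60000, 110000, 70000, 70000, 30000
MAX = 110000

110000
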